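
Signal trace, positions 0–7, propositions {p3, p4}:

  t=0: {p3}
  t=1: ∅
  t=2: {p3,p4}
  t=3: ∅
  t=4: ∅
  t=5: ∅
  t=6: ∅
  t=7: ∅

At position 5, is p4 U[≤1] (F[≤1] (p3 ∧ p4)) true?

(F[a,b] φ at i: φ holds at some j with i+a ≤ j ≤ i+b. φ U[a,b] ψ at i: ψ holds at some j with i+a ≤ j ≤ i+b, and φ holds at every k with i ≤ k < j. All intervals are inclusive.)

False

Need some j in [5,6] with F[≤1] (p3 ∧ p4), and p4 at every k in [5,j-1].
  j=5: F[≤1] (p3 ∧ p4) — fails (none in [5,6]).
  j=6: F[≤1] (p3 ∧ p4) — fails (none in [6,7]).
No j in the window works → until fails.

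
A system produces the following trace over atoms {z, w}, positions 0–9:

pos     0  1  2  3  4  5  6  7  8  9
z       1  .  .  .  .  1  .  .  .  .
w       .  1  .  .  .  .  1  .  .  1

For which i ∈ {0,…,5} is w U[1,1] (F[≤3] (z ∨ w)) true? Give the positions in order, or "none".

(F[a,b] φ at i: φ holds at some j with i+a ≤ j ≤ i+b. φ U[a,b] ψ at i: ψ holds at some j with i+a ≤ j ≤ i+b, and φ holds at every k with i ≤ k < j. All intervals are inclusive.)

Evaluate at each i in [0,5]:
  i=0: ✗ (lhs fails at k=0 before rhs at j=1)
  i=1: ✓ (rhs at j=2; lhs holds on [1,1])
  i=2: ✗ (lhs fails at k=2 before rhs at j=3)
  i=3: ✗ (lhs fails at k=3 before rhs at j=4)
  i=4: ✗ (lhs fails at k=4 before rhs at j=5)
  i=5: ✗ (lhs fails at k=5 before rhs at j=6)

1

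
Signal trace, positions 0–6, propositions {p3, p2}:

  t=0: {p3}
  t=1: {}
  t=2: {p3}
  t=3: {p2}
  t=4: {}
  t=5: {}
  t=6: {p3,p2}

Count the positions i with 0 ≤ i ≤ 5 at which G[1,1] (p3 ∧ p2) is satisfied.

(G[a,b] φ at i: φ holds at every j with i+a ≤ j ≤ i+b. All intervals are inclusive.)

1

Evaluate at each i in [0,5]:
  i=0: ✗ (fails at j=1)
  i=1: ✗ (fails at j=2)
  i=2: ✗ (fails at j=3)
  i=3: ✗ (fails at j=4)
  i=4: ✗ (fails at j=5)
  i=5: ✓ (all of [6,6])
Positions where it holds: {5} → 1.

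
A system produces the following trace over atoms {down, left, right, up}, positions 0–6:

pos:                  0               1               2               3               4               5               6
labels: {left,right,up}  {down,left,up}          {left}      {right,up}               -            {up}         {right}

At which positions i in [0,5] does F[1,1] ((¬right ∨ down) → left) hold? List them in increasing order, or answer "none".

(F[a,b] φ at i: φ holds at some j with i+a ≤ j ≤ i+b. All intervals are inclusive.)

0, 1, 2, 5

Evaluate at each i in [0,5]:
  i=0: ✓ (witness j=1)
  i=1: ✓ (witness j=2)
  i=2: ✓ (witness j=3)
  i=3: ✗ (none in [4,4])
  i=4: ✗ (none in [5,5])
  i=5: ✓ (witness j=6)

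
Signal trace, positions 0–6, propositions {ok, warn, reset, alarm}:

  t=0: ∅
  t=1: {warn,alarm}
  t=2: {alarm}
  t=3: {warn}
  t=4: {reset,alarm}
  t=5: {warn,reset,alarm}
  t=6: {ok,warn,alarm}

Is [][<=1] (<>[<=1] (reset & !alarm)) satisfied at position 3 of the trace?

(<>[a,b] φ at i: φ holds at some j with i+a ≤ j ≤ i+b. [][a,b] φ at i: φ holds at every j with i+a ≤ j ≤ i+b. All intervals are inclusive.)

Check <>[<=1] (reset & !alarm) at every j in [3,4]:
  j=3: fails (none in [3,4])
  j=4: fails (none in [4,5])
Fails at j=3 → formula fails.

Does not hold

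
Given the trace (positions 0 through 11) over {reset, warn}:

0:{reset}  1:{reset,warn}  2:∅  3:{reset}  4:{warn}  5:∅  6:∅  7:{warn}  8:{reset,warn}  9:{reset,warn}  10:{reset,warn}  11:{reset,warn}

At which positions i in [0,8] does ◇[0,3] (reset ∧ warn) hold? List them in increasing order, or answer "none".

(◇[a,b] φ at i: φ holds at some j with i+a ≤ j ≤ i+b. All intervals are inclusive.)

0, 1, 5, 6, 7, 8

Evaluate at each i in [0,8]:
  i=0: ✓ (witness j=1)
  i=1: ✓ (witness j=1)
  i=2: ✗ (none in [2,5])
  i=3: ✗ (none in [3,6])
  i=4: ✗ (none in [4,7])
  i=5: ✓ (witness j=8)
  i=6: ✓ (witness j=8)
  i=7: ✓ (witness j=8)
  i=8: ✓ (witness j=8)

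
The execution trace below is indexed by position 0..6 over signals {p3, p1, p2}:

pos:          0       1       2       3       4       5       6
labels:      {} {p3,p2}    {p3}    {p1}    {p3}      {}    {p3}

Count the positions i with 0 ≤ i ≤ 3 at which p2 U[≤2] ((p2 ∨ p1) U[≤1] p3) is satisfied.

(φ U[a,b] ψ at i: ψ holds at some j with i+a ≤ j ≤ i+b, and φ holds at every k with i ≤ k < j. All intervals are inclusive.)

Evaluate at each i in [0,3]:
  i=0: ✗ (lhs fails at k=0 before rhs at j=1)
  i=1: ✓ (rhs at j=1)
  i=2: ✓ (rhs at j=2)
  i=3: ✓ (rhs at j=3)
Positions where it holds: {1, 2, 3} → 3.

3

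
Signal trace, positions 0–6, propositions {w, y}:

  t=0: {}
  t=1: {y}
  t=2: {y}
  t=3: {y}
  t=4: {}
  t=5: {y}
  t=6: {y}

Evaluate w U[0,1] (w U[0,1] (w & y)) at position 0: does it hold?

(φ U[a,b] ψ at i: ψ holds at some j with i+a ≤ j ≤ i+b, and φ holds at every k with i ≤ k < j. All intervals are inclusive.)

Need some j in [0,1] with (w U[0,1] (w & y)), and w at every k in [0,j-1].
  j=0: (w U[0,1] (w & y)) — fails.
  j=1: (w U[0,1] (w & y)) — fails.
No j in the window works → until fails.

Does not hold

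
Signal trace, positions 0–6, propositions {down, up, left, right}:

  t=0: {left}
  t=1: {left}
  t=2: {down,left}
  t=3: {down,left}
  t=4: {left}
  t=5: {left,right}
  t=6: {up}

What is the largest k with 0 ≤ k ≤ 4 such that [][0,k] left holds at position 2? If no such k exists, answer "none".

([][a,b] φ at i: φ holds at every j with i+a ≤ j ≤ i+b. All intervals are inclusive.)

3

left must hold from j=2 onward; find where it first fails.
  j=2: holds
  j=3: holds
  j=4: holds
  j=5: holds
  j=6: fails
Holds on [2,5], so largest k = 3.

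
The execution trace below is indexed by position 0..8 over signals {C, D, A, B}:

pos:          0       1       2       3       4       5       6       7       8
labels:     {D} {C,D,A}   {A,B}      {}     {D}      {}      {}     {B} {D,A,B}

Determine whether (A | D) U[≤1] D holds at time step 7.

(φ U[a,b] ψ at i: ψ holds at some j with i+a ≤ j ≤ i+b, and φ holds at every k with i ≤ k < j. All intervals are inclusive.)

Need some j in [7,8] with D, and (A | D) at every k in [7,j-1].
  j=7: D false.
  j=8: D holds, but (A | D) fails at k=7 → not this j.
No j in the window works → until fails.

Does not hold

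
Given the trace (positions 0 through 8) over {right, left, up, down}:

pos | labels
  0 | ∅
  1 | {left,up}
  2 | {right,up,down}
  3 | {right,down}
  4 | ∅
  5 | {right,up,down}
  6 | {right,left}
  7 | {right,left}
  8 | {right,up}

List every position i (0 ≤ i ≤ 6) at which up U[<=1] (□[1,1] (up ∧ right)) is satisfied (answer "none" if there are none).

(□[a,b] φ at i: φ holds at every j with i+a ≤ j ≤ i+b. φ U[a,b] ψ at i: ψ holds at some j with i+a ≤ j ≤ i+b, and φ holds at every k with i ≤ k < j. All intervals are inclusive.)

Evaluate at each i in [0,6]:
  i=0: ✗ (lhs fails at k=0 before rhs at j=1)
  i=1: ✓ (rhs at j=1)
  i=2: ✗ (no rhs in [2,3])
  i=3: ✗ (lhs fails at k=3 before rhs at j=4)
  i=4: ✓ (rhs at j=4)
  i=5: ✗ (no rhs in [5,6])
  i=6: ✗ (lhs fails at k=6 before rhs at j=7)

1, 4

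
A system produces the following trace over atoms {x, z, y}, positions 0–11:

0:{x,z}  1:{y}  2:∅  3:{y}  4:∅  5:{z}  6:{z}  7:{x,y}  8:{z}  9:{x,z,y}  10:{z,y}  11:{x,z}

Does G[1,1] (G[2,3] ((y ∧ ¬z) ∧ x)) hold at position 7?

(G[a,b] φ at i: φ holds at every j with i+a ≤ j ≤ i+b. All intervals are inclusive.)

Does not hold

Check G[2,3] ((y ∧ ¬z) ∧ x) at every j in [8,8]:
  j=8: fails at 10
Fails at j=8 → formula fails.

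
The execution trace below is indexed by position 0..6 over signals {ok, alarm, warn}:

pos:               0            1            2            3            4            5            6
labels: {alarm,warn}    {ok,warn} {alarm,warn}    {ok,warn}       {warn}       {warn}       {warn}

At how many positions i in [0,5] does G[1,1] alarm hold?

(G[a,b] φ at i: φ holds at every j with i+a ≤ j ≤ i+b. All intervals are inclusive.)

1

Evaluate at each i in [0,5]:
  i=0: ✗ (fails at j=1)
  i=1: ✓ (all of [2,2])
  i=2: ✗ (fails at j=3)
  i=3: ✗ (fails at j=4)
  i=4: ✗ (fails at j=5)
  i=5: ✗ (fails at j=6)
Positions where it holds: {1} → 1.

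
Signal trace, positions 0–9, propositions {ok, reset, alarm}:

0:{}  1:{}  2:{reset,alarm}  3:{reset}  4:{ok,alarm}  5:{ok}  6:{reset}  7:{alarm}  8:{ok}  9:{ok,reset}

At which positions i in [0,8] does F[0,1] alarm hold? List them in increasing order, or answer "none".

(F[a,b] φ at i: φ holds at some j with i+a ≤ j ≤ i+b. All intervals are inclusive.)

1, 2, 3, 4, 6, 7

Evaluate at each i in [0,8]:
  i=0: ✗ (none in [0,1])
  i=1: ✓ (witness j=2)
  i=2: ✓ (witness j=2)
  i=3: ✓ (witness j=4)
  i=4: ✓ (witness j=4)
  i=5: ✗ (none in [5,6])
  i=6: ✓ (witness j=7)
  i=7: ✓ (witness j=7)
  i=8: ✗ (none in [8,9])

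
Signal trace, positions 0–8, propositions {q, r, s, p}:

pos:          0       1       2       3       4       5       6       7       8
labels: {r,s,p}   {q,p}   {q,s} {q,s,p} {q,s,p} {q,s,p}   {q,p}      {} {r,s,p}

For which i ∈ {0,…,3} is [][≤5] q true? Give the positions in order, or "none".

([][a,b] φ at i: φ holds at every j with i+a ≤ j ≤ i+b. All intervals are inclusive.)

1

Evaluate at each i in [0,3]:
  i=0: ✗ (fails at j=0)
  i=1: ✓ (all of [1,6])
  i=2: ✗ (fails at j=7)
  i=3: ✗ (fails at j=7)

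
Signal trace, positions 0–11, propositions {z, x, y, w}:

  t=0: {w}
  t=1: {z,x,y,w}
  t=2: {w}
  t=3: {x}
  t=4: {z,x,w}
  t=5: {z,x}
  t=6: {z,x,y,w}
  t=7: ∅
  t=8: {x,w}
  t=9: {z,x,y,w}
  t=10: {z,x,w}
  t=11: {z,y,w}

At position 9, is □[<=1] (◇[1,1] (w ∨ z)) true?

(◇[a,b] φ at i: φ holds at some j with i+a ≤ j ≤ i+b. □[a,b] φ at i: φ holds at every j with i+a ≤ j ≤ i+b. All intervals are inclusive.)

Holds

Check ◇[1,1] (w ∨ z) at every j in [9,10]:
  j=9: holds (witness at 10)
  j=10: holds (witness at 11)
All positions satisfy it → formula holds.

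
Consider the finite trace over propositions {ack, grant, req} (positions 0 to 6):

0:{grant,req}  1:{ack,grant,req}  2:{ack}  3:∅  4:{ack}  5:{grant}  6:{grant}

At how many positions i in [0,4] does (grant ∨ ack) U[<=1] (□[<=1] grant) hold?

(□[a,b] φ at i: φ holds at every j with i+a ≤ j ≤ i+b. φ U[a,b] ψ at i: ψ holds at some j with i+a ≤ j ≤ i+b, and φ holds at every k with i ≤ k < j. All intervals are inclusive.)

2

Evaluate at each i in [0,4]:
  i=0: ✓ (rhs at j=0)
  i=1: ✗ (no rhs in [1,2])
  i=2: ✗ (no rhs in [2,3])
  i=3: ✗ (no rhs in [3,4])
  i=4: ✓ (rhs at j=5; lhs holds on [4,4])
Positions where it holds: {0, 4} → 2.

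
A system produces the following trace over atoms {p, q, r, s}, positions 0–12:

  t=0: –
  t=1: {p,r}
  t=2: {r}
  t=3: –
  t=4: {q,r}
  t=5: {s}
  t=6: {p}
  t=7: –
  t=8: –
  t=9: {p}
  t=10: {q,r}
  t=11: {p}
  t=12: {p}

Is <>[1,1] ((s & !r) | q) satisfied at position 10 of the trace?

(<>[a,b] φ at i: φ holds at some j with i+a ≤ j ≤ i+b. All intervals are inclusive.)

Check ((s & !r) | q) at each j in [11,11]:
  j=11: false
No position in the window satisfies it → formula fails.

No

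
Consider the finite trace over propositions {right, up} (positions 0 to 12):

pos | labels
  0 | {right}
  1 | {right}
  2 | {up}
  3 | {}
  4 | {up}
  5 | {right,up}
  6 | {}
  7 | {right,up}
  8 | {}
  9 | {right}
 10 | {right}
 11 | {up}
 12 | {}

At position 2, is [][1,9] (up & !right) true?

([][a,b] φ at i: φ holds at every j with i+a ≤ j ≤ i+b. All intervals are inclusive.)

False

Check (up & !right) at every j in [3,11]:
  j=3: false
  j=4: true
  j=5: false
  j=6: false
  j=7: false
  j=8: false
  j=9: false
  j=10: false
  j=11: true
Fails at j=3 → formula fails.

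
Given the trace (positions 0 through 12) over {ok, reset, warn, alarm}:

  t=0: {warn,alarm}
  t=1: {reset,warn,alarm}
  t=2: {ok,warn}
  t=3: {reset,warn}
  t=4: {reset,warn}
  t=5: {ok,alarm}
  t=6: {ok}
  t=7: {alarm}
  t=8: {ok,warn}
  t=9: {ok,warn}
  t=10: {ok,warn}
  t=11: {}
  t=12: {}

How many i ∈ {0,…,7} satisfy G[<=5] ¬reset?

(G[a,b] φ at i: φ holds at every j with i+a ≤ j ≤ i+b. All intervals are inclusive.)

3

Evaluate at each i in [0,7]:
  i=0: ✗ (fails at j=1)
  i=1: ✗ (fails at j=1)
  i=2: ✗ (fails at j=3)
  i=3: ✗ (fails at j=3)
  i=4: ✗ (fails at j=4)
  i=5: ✓ (all of [5,10])
  i=6: ✓ (all of [6,11])
  i=7: ✓ (all of [7,12])
Positions where it holds: {5, 6, 7} → 3.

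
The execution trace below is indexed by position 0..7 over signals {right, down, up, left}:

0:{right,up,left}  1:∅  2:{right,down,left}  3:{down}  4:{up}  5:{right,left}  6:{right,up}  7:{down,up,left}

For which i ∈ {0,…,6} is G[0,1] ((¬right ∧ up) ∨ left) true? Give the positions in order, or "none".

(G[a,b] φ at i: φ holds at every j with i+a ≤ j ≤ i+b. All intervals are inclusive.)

Evaluate at each i in [0,6]:
  i=0: ✗ (fails at j=1)
  i=1: ✗ (fails at j=1)
  i=2: ✗ (fails at j=3)
  i=3: ✗ (fails at j=3)
  i=4: ✓ (all of [4,5])
  i=5: ✗ (fails at j=6)
  i=6: ✗ (fails at j=6)

4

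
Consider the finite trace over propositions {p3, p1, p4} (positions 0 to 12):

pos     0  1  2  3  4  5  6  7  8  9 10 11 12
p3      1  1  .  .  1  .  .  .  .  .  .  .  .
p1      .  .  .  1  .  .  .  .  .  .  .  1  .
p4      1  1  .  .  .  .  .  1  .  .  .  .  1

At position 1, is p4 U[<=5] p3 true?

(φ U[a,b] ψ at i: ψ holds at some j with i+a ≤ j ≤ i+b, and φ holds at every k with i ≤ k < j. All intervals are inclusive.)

Need some j in [1,6] with p3, and p4 at every k in [1,j-1].
  j=1: p3 holds; no prefix to check → satisfied.

True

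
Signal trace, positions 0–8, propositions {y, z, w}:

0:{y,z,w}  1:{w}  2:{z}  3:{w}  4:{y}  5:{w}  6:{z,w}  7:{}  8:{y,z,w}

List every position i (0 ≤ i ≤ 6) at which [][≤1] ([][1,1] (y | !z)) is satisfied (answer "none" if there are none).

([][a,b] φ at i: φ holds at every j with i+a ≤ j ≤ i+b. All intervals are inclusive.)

Evaluate at each i in [0,6]:
  i=0: ✗ (fails at j=1)
  i=1: ✗ (fails at j=1)
  i=2: ✓ (all of [2,3])
  i=3: ✓ (all of [3,4])
  i=4: ✗ (fails at j=5)
  i=5: ✗ (fails at j=5)
  i=6: ✓ (all of [6,7])

2, 3, 6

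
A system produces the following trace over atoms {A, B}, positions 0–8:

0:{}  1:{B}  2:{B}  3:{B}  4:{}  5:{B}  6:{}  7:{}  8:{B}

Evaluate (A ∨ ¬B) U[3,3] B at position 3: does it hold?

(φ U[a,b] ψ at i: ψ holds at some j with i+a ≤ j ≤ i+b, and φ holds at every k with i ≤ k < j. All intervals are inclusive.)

Need some j in [6,6] with B, and (A ∨ ¬B) at every k in [3,j-1].
  j=6: B false.
No j in the window works → until fails.

Does not hold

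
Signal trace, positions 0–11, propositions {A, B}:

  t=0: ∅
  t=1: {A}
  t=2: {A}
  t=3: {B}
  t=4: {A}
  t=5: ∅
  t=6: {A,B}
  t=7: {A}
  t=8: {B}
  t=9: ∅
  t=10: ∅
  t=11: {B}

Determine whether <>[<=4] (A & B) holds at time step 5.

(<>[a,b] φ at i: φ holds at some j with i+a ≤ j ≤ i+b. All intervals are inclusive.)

Check (A & B) at each j in [5,9]:
  j=5: false
  j=6: true
  j=7: false
  j=8: false
  j=9: false
Found at j=6 → formula holds.

Holds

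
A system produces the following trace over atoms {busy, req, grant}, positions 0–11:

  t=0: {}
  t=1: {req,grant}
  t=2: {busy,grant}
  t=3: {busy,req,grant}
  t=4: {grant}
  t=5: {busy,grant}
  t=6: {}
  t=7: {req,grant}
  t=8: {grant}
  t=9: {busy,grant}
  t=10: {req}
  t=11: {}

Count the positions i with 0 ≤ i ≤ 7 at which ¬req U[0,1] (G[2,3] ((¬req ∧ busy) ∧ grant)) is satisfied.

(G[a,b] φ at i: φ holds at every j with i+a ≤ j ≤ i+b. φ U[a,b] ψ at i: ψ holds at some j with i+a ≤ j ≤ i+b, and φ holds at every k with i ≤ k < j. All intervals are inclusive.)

0

Evaluate at each i in [0,7]:
  i=0: ✗ (no rhs in [0,1])
  i=1: ✗ (no rhs in [1,2])
  i=2: ✗ (no rhs in [2,3])
  i=3: ✗ (no rhs in [3,4])
  i=4: ✗ (no rhs in [4,5])
  i=5: ✗ (no rhs in [5,6])
  i=6: ✗ (no rhs in [6,7])
  i=7: ✗ (no rhs in [7,8])
Positions where it holds: {} → 0.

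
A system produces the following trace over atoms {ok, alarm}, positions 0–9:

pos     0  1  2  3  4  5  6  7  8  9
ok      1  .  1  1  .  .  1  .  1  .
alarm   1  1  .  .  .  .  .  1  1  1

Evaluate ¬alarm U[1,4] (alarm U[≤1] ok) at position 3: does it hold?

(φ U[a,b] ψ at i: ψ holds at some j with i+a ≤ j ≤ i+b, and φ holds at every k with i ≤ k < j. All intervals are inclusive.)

Need some j in [4,7] with (alarm U[≤1] ok), and ¬alarm at every k in [3,j-1].
  j=4: (alarm U[≤1] ok) — fails.
  j=5: (alarm U[≤1] ok) — fails.
  j=6: (alarm U[≤1] ok) holds; ¬alarm holds at every k in [3,5] → satisfied.

True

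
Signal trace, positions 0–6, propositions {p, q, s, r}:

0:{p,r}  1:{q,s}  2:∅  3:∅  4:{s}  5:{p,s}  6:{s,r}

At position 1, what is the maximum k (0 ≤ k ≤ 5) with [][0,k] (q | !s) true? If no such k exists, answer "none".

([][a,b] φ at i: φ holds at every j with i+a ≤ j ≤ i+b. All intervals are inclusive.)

2

(q | !s) must hold from j=1 onward; find where it first fails.
  j=1: holds
  j=2: holds
  j=3: holds
  j=4: fails
Holds on [1,3], so largest k = 2.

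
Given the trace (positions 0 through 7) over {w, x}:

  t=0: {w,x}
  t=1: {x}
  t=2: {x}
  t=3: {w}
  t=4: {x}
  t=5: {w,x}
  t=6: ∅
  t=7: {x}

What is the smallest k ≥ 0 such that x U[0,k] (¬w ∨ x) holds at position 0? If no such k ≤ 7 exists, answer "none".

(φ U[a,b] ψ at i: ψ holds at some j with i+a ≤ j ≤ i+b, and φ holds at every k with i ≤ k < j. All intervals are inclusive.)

0

Need earliest j ≥ 0 with (¬w ∨ x), and x at every k in [0,j-1].
  j=0: rhs holds (empty prefix). k = 0.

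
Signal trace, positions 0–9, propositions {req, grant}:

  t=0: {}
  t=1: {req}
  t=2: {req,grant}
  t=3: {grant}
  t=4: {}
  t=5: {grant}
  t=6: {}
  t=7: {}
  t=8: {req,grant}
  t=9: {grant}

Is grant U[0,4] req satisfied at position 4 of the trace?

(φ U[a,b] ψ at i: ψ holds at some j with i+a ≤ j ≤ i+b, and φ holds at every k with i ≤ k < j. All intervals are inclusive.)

Does not hold

Need some j in [4,8] with req, and grant at every k in [4,j-1].
  j=4: req false.
  j=5: req false.
  j=6: req false.
  j=7: req false.
  j=8: req holds, but grant fails at k=4 → not this j.
No j in the window works → until fails.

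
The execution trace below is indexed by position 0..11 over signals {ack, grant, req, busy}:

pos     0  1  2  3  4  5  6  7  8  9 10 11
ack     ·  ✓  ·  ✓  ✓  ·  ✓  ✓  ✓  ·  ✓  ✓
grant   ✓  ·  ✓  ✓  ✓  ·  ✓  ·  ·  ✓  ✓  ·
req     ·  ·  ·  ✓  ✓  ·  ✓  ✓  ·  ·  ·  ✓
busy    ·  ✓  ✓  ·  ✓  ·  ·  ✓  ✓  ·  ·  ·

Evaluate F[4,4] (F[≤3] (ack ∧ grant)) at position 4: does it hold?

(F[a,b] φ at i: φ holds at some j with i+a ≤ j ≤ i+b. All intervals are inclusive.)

Yes

Check F[≤3] (ack ∧ grant) at each j in [8,8]:
  j=8: holds (witness at 10)
Found at j=8 → formula holds.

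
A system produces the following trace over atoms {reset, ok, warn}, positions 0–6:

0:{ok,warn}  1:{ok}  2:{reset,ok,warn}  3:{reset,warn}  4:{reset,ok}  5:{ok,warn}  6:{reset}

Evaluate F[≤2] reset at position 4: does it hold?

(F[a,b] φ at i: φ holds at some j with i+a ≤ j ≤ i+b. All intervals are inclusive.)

True

Check reset at each j in [4,6]:
  j=4: true
  j=5: false
  j=6: true
Found at j=4 → formula holds.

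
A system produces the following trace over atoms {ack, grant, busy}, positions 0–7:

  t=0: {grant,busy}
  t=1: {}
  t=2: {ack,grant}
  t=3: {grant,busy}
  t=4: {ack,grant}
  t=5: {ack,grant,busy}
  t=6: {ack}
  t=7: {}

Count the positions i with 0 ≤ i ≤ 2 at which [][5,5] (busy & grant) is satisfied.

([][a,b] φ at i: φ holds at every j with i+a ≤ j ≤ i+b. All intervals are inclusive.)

Evaluate at each i in [0,2]:
  i=0: ✓ (all of [5,5])
  i=1: ✗ (fails at j=6)
  i=2: ✗ (fails at j=7)
Positions where it holds: {0} → 1.

1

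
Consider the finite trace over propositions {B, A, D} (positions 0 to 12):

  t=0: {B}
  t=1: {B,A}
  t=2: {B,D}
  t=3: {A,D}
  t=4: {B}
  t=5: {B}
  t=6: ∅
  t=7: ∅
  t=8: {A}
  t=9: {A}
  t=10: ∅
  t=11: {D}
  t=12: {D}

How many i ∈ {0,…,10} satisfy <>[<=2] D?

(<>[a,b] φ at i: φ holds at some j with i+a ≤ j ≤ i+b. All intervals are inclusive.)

6

Evaluate at each i in [0,10]:
  i=0: ✓ (witness j=2)
  i=1: ✓ (witness j=2)
  i=2: ✓ (witness j=2)
  i=3: ✓ (witness j=3)
  i=4: ✗ (none in [4,6])
  i=5: ✗ (none in [5,7])
  i=6: ✗ (none in [6,8])
  i=7: ✗ (none in [7,9])
  i=8: ✗ (none in [8,10])
  i=9: ✓ (witness j=11)
  i=10: ✓ (witness j=11)
Positions where it holds: {0, 1, 2, 3, 9, 10} → 6.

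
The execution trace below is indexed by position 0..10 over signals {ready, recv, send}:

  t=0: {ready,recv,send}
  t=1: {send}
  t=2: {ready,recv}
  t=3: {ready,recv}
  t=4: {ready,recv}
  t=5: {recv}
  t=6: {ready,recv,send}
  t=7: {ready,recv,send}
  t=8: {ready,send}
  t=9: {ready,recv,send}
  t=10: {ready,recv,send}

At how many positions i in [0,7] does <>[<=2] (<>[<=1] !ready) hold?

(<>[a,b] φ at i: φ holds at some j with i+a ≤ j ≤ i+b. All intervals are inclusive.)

Evaluate at each i in [0,7]:
  i=0: ✓ (witness j=0)
  i=1: ✓ (witness j=1)
  i=2: ✓ (witness j=4)
  i=3: ✓ (witness j=4)
  i=4: ✓ (witness j=4)
  i=5: ✓ (witness j=5)
  i=6: ✗ (none in [6,8])
  i=7: ✗ (none in [7,9])
Positions where it holds: {0, 1, 2, 3, 4, 5} → 6.

6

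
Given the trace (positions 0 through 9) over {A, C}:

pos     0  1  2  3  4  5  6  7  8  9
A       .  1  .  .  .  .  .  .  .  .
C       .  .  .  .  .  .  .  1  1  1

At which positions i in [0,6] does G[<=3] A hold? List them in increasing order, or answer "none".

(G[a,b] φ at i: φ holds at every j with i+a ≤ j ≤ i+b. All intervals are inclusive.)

Evaluate at each i in [0,6]:
  i=0: ✗ (fails at j=0)
  i=1: ✗ (fails at j=2)
  i=2: ✗ (fails at j=2)
  i=3: ✗ (fails at j=3)
  i=4: ✗ (fails at j=4)
  i=5: ✗ (fails at j=5)
  i=6: ✗ (fails at j=6)

none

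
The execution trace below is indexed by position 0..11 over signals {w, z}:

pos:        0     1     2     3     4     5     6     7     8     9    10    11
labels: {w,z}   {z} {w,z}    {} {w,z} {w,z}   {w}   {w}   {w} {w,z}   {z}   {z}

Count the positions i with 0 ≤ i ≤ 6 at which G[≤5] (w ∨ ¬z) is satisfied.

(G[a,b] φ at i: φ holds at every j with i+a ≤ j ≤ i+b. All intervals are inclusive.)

3

Evaluate at each i in [0,6]:
  i=0: ✗ (fails at j=1)
  i=1: ✗ (fails at j=1)
  i=2: ✓ (all of [2,7])
  i=3: ✓ (all of [3,8])
  i=4: ✓ (all of [4,9])
  i=5: ✗ (fails at j=10)
  i=6: ✗ (fails at j=10)
Positions where it holds: {2, 3, 4} → 3.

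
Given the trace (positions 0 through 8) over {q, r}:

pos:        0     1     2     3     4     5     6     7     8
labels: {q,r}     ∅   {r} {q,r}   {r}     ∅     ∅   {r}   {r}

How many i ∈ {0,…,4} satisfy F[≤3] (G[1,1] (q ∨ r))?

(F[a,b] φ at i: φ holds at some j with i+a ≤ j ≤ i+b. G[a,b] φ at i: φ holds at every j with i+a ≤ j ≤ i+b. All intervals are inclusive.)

5

Evaluate at each i in [0,4]:
  i=0: ✓ (witness j=1)
  i=1: ✓ (witness j=1)
  i=2: ✓ (witness j=2)
  i=3: ✓ (witness j=3)
  i=4: ✓ (witness j=6)
Positions where it holds: {0, 1, 2, 3, 4} → 5.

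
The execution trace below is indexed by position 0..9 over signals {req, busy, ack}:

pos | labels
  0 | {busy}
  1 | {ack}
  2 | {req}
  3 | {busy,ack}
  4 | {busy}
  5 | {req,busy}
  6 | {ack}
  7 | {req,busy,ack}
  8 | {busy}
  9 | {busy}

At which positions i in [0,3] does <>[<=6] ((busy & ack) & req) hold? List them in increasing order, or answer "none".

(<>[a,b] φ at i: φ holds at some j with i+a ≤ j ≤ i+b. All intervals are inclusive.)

Evaluate at each i in [0,3]:
  i=0: ✗ (none in [0,6])
  i=1: ✓ (witness j=7)
  i=2: ✓ (witness j=7)
  i=3: ✓ (witness j=7)

1, 2, 3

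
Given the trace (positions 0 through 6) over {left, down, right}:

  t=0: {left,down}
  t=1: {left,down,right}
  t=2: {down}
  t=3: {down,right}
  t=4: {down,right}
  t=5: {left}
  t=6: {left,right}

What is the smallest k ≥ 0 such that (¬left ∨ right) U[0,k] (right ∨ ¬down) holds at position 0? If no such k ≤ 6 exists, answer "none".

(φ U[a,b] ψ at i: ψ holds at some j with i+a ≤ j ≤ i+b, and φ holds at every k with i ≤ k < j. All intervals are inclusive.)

none

Need earliest j ≥ 0 with (right ∨ ¬down), and (¬left ∨ right) at every k in [0,j-1].
  j=0: rhs fails.
  j=1: rhs holds but lhs fails at k=0.
  j=2: rhs fails.
  j=3: rhs holds but lhs fails at k=0.
  j=4: rhs holds but lhs fails at k=0.
  j=5: rhs holds but lhs fails at k=0.
  j=6: rhs holds but lhs fails at k=0.
No witness within the range → none.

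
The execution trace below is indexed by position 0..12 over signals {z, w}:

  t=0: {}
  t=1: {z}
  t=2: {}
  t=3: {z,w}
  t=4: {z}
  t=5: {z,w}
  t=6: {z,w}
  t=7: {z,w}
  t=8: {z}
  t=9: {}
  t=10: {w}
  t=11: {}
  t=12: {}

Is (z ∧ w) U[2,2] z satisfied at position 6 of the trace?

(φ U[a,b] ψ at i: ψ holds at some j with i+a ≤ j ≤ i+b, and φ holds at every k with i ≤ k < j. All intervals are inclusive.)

Holds

Need some j in [8,8] with z, and (z ∧ w) at every k in [6,j-1].
  j=8: z holds; (z ∧ w) holds at every k in [6,7] → satisfied.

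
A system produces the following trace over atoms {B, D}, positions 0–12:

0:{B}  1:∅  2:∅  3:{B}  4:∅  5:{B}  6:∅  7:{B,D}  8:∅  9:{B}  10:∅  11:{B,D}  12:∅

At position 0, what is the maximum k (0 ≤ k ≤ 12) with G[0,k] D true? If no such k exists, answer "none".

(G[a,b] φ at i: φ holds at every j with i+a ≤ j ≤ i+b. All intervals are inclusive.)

none

D must hold from j=0 onward; find where it first fails.
  j=0: fails → no k works.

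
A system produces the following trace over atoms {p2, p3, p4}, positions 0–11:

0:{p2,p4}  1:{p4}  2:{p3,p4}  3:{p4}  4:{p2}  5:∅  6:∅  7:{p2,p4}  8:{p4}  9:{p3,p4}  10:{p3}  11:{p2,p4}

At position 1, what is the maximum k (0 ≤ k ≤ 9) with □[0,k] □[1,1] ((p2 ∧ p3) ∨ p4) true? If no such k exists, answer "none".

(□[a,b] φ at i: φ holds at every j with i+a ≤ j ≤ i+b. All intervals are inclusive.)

1

□[1,1] ((p2 ∧ p3) ∨ p4) must hold from j=1 onward; find where it first fails.
  j=1: holds
  j=2: holds
  j=3: fails
Holds on [1,2], so largest k = 1.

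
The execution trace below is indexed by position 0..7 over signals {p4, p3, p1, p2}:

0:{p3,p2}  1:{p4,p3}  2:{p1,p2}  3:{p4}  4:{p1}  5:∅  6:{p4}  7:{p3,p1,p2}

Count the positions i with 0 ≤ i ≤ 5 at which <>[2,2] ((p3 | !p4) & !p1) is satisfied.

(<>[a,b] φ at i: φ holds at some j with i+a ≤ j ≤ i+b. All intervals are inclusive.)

Evaluate at each i in [0,5]:
  i=0: ✗ (none in [2,2])
  i=1: ✗ (none in [3,3])
  i=2: ✗ (none in [4,4])
  i=3: ✓ (witness j=5)
  i=4: ✗ (none in [6,6])
  i=5: ✗ (none in [7,7])
Positions where it holds: {3} → 1.

1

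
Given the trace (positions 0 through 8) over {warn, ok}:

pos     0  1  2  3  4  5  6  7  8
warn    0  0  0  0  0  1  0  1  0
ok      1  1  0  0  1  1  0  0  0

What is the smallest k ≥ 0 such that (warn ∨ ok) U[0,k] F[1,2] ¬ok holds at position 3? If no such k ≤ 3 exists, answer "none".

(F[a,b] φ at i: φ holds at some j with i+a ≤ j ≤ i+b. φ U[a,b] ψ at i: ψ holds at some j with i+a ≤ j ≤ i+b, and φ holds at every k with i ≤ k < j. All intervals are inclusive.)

Need earliest j ≥ 3 with F[1,2] ¬ok, and (warn ∨ ok) at every k in [3,j-1].
  j=3: rhs fails.
  j=4: rhs holds but lhs fails at k=3.
  j=5: rhs holds but lhs fails at k=3.
  j=6: rhs holds but lhs fails at k=3.
No witness within the range → none.

none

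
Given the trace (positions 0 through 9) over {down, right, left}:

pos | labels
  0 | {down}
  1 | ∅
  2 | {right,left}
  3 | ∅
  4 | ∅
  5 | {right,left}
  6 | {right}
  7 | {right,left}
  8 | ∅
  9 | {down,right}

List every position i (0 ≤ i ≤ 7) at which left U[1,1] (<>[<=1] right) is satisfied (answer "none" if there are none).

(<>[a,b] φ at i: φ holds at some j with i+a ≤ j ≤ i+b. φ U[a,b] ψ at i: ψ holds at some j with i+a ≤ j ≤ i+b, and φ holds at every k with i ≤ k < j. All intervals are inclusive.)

5, 7

Evaluate at each i in [0,7]:
  i=0: ✗ (lhs fails at k=0 before rhs at j=1)
  i=1: ✗ (lhs fails at k=1 before rhs at j=2)
  i=2: ✗ (no rhs in [3,3])
  i=3: ✗ (lhs fails at k=3 before rhs at j=4)
  i=4: ✗ (lhs fails at k=4 before rhs at j=5)
  i=5: ✓ (rhs at j=6; lhs holds on [5,5])
  i=6: ✗ (lhs fails at k=6 before rhs at j=7)
  i=7: ✓ (rhs at j=8; lhs holds on [7,7])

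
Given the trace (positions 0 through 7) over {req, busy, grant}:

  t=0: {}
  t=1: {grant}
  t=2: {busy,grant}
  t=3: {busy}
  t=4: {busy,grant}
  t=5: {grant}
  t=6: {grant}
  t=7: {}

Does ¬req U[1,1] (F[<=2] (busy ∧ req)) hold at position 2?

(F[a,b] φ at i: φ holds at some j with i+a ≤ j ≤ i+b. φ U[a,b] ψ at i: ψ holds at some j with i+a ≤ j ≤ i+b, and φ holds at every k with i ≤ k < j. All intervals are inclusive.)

No

Need some j in [3,3] with F[<=2] (busy ∧ req), and ¬req at every k in [2,j-1].
  j=3: F[<=2] (busy ∧ req) — fails (none in [3,5]).
No j in the window works → until fails.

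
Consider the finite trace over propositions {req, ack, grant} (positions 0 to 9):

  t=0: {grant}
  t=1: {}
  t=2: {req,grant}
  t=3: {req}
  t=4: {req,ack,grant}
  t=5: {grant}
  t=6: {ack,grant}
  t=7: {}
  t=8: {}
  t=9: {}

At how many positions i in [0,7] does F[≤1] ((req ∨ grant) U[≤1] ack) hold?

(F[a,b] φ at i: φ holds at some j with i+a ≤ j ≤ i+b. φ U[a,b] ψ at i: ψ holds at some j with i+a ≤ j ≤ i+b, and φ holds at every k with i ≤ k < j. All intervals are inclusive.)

5

Evaluate at each i in [0,7]:
  i=0: ✗ (none in [0,1])
  i=1: ✗ (none in [1,2])
  i=2: ✓ (witness j=3)
  i=3: ✓ (witness j=3)
  i=4: ✓ (witness j=4)
  i=5: ✓ (witness j=5)
  i=6: ✓ (witness j=6)
  i=7: ✗ (none in [7,8])
Positions where it holds: {2, 3, 4, 5, 6} → 5.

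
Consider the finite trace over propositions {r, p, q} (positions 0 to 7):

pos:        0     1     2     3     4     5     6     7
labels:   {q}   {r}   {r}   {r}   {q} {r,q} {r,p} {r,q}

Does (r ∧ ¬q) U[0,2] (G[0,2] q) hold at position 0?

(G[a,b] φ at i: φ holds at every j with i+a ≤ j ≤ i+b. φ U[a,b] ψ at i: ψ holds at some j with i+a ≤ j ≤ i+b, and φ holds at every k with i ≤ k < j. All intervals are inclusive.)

False

Need some j in [0,2] with G[0,2] q, and (r ∧ ¬q) at every k in [0,j-1].
  j=0: G[0,2] q — fails at 1.
  j=1: G[0,2] q — fails at 1.
  j=2: G[0,2] q — fails at 2.
No j in the window works → until fails.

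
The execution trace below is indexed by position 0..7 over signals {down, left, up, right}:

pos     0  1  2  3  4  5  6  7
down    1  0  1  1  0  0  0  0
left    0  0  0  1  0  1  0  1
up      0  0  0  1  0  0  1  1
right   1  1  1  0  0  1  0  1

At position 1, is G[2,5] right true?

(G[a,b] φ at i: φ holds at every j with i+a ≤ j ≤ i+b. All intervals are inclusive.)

False

Check right at every j in [3,6]:
  j=3: false
  j=4: false
  j=5: true
  j=6: false
Fails at j=3 → formula fails.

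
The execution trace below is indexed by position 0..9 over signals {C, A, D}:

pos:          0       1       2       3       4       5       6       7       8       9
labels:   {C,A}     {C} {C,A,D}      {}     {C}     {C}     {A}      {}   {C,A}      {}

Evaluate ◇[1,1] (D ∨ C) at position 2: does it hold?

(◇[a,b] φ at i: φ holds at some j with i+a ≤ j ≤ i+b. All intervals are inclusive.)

Check (D ∨ C) at each j in [3,3]:
  j=3: false
No position in the window satisfies it → formula fails.

Does not hold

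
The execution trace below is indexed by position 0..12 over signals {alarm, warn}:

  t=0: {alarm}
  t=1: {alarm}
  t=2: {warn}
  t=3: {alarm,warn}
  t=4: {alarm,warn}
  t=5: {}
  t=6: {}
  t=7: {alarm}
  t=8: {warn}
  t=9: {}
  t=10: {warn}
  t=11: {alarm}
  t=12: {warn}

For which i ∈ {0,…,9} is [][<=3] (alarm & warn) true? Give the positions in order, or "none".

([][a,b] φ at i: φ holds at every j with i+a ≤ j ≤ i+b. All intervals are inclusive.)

none

Evaluate at each i in [0,9]:
  i=0: ✗ (fails at j=0)
  i=1: ✗ (fails at j=1)
  i=2: ✗ (fails at j=2)
  i=3: ✗ (fails at j=5)
  i=4: ✗ (fails at j=5)
  i=5: ✗ (fails at j=5)
  i=6: ✗ (fails at j=6)
  i=7: ✗ (fails at j=7)
  i=8: ✗ (fails at j=8)
  i=9: ✗ (fails at j=9)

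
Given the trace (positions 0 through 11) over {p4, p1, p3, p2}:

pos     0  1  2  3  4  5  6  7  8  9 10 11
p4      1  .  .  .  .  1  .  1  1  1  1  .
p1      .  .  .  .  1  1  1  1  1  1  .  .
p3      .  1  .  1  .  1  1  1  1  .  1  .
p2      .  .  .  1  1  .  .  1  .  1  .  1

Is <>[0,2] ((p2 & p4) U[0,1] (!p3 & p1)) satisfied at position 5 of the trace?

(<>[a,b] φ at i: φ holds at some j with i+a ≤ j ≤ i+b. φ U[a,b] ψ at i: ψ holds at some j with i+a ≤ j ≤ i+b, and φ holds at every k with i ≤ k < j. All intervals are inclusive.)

Check ((p2 & p4) U[0,1] (!p3 & p1)) at each j in [5,7]:
  j=5: fails
  j=6: fails
  j=7: fails
No position in the window satisfies it → formula fails.

False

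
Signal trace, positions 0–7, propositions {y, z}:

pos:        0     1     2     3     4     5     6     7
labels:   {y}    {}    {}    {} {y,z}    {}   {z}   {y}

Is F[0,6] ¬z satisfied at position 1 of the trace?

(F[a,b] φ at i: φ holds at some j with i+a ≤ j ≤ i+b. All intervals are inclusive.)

Check ¬z at each j in [1,7]:
  j=1: true
  j=2: true
  j=3: true
  j=4: false
  j=5: true
  j=6: false
  j=7: true
Found at j=1 → formula holds.

Holds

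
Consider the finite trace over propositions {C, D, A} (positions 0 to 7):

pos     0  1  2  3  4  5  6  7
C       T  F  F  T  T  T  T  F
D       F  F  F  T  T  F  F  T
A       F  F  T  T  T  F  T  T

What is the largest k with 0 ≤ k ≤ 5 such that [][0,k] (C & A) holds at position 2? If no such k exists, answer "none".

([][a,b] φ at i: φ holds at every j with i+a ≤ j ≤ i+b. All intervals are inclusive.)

(C & A) must hold from j=2 onward; find where it first fails.
  j=2: fails → no k works.

none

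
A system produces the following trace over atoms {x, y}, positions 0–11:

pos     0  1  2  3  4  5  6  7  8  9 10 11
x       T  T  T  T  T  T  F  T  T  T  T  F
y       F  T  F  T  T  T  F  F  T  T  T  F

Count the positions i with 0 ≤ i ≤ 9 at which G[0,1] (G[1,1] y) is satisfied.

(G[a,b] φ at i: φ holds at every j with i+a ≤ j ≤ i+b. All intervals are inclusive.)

4

Evaluate at each i in [0,9]:
  i=0: ✗ (fails at j=1)
  i=1: ✗ (fails at j=1)
  i=2: ✓ (all of [2,3])
  i=3: ✓ (all of [3,4])
  i=4: ✗ (fails at j=5)
  i=5: ✗ (fails at j=5)
  i=6: ✗ (fails at j=6)
  i=7: ✓ (all of [7,8])
  i=8: ✓ (all of [8,9])
  i=9: ✗ (fails at j=10)
Positions where it holds: {2, 3, 7, 8} → 4.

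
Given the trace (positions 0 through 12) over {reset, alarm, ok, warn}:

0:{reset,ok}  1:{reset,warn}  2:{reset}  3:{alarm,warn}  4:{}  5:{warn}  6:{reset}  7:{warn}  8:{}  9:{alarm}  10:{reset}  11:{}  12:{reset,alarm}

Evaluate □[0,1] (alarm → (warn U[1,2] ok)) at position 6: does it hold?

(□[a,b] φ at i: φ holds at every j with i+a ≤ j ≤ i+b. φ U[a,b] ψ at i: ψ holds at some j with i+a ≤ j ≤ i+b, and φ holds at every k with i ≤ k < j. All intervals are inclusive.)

Check (alarm → (warn U[1,2] ok)) at every j in [6,7]:
  j=6: antecedent false → ✓
  j=7: antecedent false → ✓
All positions satisfy it → formula holds.

Holds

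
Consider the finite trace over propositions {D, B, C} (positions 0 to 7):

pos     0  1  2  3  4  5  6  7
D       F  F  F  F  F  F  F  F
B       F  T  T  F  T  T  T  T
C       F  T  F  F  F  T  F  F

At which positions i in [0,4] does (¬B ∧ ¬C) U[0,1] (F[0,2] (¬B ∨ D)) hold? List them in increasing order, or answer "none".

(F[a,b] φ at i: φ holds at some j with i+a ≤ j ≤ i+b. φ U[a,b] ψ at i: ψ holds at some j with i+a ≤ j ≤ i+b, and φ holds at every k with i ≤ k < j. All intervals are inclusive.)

Evaluate at each i in [0,4]:
  i=0: ✓ (rhs at j=0)
  i=1: ✓ (rhs at j=1)
  i=2: ✓ (rhs at j=2)
  i=3: ✓ (rhs at j=3)
  i=4: ✗ (no rhs in [4,5])

0, 1, 2, 3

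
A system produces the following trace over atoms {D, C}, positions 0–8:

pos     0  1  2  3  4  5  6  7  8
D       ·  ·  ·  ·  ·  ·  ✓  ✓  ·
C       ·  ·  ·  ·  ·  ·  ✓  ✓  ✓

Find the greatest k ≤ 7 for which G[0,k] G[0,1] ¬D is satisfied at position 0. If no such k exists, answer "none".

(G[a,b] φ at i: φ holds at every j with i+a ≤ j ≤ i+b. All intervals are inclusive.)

G[0,1] ¬D must hold from j=0 onward; find where it first fails.
  j=0: holds
  j=1: holds
  j=2: holds
  j=3: holds
  j=4: holds
  j=5: fails
Holds on [0,4], so largest k = 4.

4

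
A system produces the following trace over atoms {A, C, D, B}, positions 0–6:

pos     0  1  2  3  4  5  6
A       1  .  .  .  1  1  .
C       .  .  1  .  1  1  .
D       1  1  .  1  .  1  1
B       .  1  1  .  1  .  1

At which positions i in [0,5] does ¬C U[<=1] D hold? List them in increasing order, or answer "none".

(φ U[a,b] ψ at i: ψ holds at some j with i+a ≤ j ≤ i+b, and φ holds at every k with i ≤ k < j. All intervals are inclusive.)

0, 1, 3, 5

Evaluate at each i in [0,5]:
  i=0: ✓ (rhs at j=0)
  i=1: ✓ (rhs at j=1)
  i=2: ✗ (lhs fails at k=2 before rhs at j=3)
  i=3: ✓ (rhs at j=3)
  i=4: ✗ (lhs fails at k=4 before rhs at j=5)
  i=5: ✓ (rhs at j=5)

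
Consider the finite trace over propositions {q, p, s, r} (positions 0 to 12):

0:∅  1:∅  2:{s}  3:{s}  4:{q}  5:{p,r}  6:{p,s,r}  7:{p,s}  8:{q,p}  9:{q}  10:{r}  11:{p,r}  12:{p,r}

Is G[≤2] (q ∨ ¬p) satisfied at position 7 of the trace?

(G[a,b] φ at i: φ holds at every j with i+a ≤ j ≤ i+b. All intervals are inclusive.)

Check (q ∨ ¬p) at every j in [7,9]:
  j=7: false
  j=8: true
  j=9: true
Fails at j=7 → formula fails.

Does not hold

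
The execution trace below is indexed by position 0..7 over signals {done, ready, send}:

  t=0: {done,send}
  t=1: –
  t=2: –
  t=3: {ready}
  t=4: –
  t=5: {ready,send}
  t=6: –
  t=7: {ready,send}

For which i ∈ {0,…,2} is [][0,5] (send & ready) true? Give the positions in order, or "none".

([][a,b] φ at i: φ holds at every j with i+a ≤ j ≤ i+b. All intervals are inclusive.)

Evaluate at each i in [0,2]:
  i=0: ✗ (fails at j=0)
  i=1: ✗ (fails at j=1)
  i=2: ✗ (fails at j=2)

none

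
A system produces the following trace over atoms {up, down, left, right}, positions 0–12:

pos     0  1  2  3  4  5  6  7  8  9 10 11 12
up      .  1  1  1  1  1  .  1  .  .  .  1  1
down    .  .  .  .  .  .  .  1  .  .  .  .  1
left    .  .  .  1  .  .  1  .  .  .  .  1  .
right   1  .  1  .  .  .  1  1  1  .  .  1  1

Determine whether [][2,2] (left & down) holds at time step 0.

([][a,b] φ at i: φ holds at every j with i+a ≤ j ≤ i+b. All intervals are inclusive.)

False

Check (left & down) at every j in [2,2]:
  j=2: false
Fails at j=2 → formula fails.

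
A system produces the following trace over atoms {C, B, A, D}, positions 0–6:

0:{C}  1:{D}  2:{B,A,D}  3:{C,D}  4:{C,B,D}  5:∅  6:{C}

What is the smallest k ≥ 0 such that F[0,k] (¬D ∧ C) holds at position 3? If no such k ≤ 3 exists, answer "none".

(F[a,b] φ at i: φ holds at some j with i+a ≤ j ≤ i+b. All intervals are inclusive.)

3

Scan j = 3,4,… for (¬D ∧ C):
  j=3: fails
  j=4: fails
  j=5: fails
  j=6: holds
First hit at j=6, so smallest k = 6-3 = 3.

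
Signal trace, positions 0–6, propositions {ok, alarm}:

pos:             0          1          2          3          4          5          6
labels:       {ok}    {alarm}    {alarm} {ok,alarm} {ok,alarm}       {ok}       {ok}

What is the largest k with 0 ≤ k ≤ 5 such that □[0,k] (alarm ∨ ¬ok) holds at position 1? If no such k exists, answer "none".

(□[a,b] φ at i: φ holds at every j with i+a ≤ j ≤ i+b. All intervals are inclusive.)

3

(alarm ∨ ¬ok) must hold from j=1 onward; find where it first fails.
  j=1: holds
  j=2: holds
  j=3: holds
  j=4: holds
  j=5: fails
Holds on [1,4], so largest k = 3.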